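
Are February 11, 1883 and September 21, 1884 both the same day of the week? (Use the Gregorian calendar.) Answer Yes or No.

Yes

From Feb 11, 1883 to Sep 21, 1884 is 588 days.
588 mod 7 = 0, so they are the same weekday.
(Feb 11, 1883 is a Sunday; Sep 21, 1884 is a Sunday.)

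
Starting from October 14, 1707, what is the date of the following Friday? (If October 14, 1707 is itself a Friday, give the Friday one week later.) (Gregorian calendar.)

Oct 14, 1707 is a Friday.
From Friday to the next Friday is 7 days.
Oct 14, 1707 + 7 = Oct 21, 1707.

October 21, 1707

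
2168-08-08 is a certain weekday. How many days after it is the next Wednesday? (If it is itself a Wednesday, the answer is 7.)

Aug 8, 2168 is a Monday.
From Monday to the next Wednesday is 2 days.

2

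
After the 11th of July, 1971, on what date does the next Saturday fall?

July 17, 1971

Jul 11, 1971 is a Sunday.
From Sunday to the next Saturday is 6 days.
Jul 11, 1971 + 6 = Jul 17, 1971.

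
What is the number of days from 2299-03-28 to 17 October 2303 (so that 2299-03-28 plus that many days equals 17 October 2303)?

1663

Mar 28, 2299 → Mar 28, 2300: 365 days.
Mar 28, 2300 → Mar 28, 2301: 365 days.
Mar 28, 2301 → Mar 28, 2302: 365 days.
Mar 28, 2302 → Mar 28, 2303: 365 days.
Mar 28, 2303 → Apr 28, 2303: 31 days (March has 31).
Apr 28, 2303 → May 28, 2303: 30 days (April has 30).
May 28, 2303 → Jun 28, 2303: 31 days (May has 31).
Jun 28, 2303 → Jul 28, 2303: 30 days (June has 30).
Jul 28, 2303 → Aug 28, 2303: 31 days (July has 31).
Aug 28, 2303 → Sep 28, 2303: 31 days (August has 31).
Sep 28, 2303 → Oct 17, 2303: 19 days.
Total: 1663 days.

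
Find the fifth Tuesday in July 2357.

July 1, 2357 is a Monday.
The first Tuesday is therefore July 2 (1 days later).
The fifth Tuesday is 2 + 4×7 = July 30.

July 30, 2357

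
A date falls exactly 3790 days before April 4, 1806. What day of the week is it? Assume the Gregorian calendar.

First find the weekday of Apr 4, 1806. Doomsday rule: the anchor day for the 1800s is Friday. For year 06: 6÷12 = 0 r 6, and 6÷4 = 1, so 0+6+1 = 7.
Friday + 7 ≡ Friday — that's 1806's doomsday.
In April the doomsday date is Apr 4.
Apr 4 is the doomsday itself: Friday.
3790 mod 7 = 3, so 3790 days before a Friday is Friday − 3 = Tuesday.

Tuesday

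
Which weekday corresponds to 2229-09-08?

Tuesday

January 1, 2229 is a Thursday.
Jan 1, 2229 → Feb 1, 2229: 31 days (January has 31).
Feb 1, 2229 → Mar 1, 2229: 28 days (February has 28).
Mar 1, 2229 → Apr 1, 2229: 31 days (March has 31).
Apr 1, 2229 → May 1, 2229: 30 days (April has 30).
May 1, 2229 → Jun 1, 2229: 31 days (May has 31).
Jun 1, 2229 → Jul 1, 2229: 30 days (June has 30).
Jul 1, 2229 → Aug 1, 2229: 31 days (July has 31).
Aug 1, 2229 → Sep 1, 2229: 31 days (August has 31).
Sep 1, 2229 → Sep 8, 2229: 7 days.
Total: 250 days.
250 mod 7 = 5, so Thursday + 5 = Tuesday.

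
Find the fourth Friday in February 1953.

February 1, 1953 is a Sunday.
The first Friday is therefore February 6 (5 days later).
The fourth Friday is 6 + 3×7 = February 27.

February 27, 1953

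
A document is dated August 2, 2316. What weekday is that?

Doomsday rule: the anchor day for the 2300s is Wednesday. For year 16: 16÷12 = 1 r 4, and 4÷4 = 1, so 1+4+1 = 6.
Wednesday + 6 ≡ Tuesday — that's 2316's doomsday.
In August the doomsday date is Aug 8.
Aug 2 is 6 days before Aug 8; 6 mod 7 = 6, so Tuesday − 6 = Wednesday.

Wednesday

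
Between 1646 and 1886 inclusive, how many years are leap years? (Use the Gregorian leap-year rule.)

Multiples of 4 in [1646,1886]: 60.
Of those, multiples of 100: 2 (not leap unless ÷400).
Multiples of 400: 0.
Leap years = 60 − 2 + 0 = 58.

58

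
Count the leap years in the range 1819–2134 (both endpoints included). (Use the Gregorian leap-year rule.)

77

Multiples of 4 in [1819,2134]: 79.
Of those, multiples of 100: 3 (not leap unless ÷400).
Multiples of 400: 1.
Leap years = 79 − 3 + 1 = 77.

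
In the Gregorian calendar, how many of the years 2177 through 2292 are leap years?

Multiples of 4 in [2177,2292]: 29.
Of those, multiples of 100: 1 (not leap unless ÷400).
Multiples of 400: 0.
Leap years = 29 − 1 + 0 = 28.

28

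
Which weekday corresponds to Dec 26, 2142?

Doomsday rule: the anchor day for the 2100s is Sunday. For year 42: 42÷12 = 3 r 6, and 6÷4 = 1, so 3+6+1 = 10.
Sunday + 10 ≡ Wednesday — that's 2142's doomsday.
In December the doomsday date is Dec 12.
Dec 26 is 14 days after Dec 12; 14 mod 7 = 0, so Wednesday + 0 = Wednesday.

Wednesday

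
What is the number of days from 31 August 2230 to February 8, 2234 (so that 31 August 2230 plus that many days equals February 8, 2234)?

Aug 31, 2230 → Aug 31, 2231: 365 days.
Aug 31, 2231 → Aug 31, 2232: 366 days (Feb 29, 2232 is in that span).
Aug 31, 2232 → Aug 31, 2233: 365 days.
Aug 31, 2233 → Sep 30, 2233: 30 days (August has 31).
Sep 30, 2233 → Oct 30, 2233: 30 days (September has 30).
Oct 30, 2233 → Nov 30, 2233: 31 days (October has 31).
Nov 30, 2233 → Dec 30, 2233: 30 days (November has 30).
Dec 30, 2233 → Jan 30, 2234: 31 days (December has 31).
Jan 30, 2234 → Feb 8, 2234: 9 days.
Total: 1257 days.

1257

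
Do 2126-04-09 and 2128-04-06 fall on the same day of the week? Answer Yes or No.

Yes

From Apr 9, 2126 to Apr 6, 2128 is 728 days.
728 mod 7 = 0, so they are the same weekday.
(Apr 9, 2126 is a Tuesday; Apr 6, 2128 is a Tuesday.)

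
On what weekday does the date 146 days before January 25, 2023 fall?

Thursday

Jan 25, 2023 is a Wednesday.
146 mod 7 = 6, so 146 days before a Wednesday is Wednesday − 6 = Thursday.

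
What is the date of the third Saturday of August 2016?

August 20, 2016

August 1, 2016 is a Monday.
The first Saturday is therefore August 6 (5 days later).
The third Saturday is 6 + 2×7 = August 20.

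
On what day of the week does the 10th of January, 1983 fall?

Monday

January 1, 1983 is a Saturday.
Jan 1, 1983 → Jan 10, 1983: 9 days.
Total: 9 days.
9 mod 7 = 2, so Saturday + 2 = Monday.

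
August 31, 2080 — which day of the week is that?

Saturday

Doomsday rule: the anchor day for the 2000s is Tuesday. For year 80: 80÷12 = 6 r 8, and 8÷4 = 2, so 6+8+2 = 16.
Tuesday + 16 ≡ Thursday — that's 2080's doomsday.
In August the doomsday date is Aug 8.
Aug 31 is 23 days after Aug 8; 23 mod 7 = 2, so Thursday + 2 = Saturday.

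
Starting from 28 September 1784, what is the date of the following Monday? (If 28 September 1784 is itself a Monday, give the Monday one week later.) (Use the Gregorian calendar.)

Sep 28, 1784 is a Tuesday.
From Tuesday to the next Monday is 6 days.
Sep 28, 1784 + 6 = Oct 4, 1784.

October 4, 1784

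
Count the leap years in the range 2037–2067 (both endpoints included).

Multiples of 4 in [2037,2067]: 7.
Of those, multiples of 100: 0 (not leap unless ÷400).
Multiples of 400: 0.
Leap years = 7 − 0 + 0 = 7.

7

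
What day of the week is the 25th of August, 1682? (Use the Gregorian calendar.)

Doomsday rule: the anchor day for the 1600s is Tuesday. For year 82: 82÷12 = 6 r 10, and 10÷4 = 2, so 6+10+2 = 18.
Tuesday + 18 ≡ Saturday — that's 1682's doomsday.
In August the doomsday date is Aug 8.
Aug 25 is 17 days after Aug 8; 17 mod 7 = 3, so Saturday + 3 = Tuesday.

Tuesday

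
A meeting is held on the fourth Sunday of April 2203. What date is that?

April 1, 2203 is a Friday.
The first Sunday is therefore April 3 (2 days later).
The fourth Sunday is 3 + 3×7 = April 24.

April 24, 2203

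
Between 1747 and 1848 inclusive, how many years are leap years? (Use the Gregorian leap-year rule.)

Multiples of 4 in [1747,1848]: 26.
Of those, multiples of 100: 1 (not leap unless ÷400).
Multiples of 400: 0.
Leap years = 26 − 1 + 0 = 25.

25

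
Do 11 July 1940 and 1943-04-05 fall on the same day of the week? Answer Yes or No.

No

From Jul 11, 1940 to Apr 5, 1943 is 998 days.
998 mod 7 = 4, so they are different weekdays.
(Jul 11, 1940 is a Thursday; Apr 5, 1943 is a Monday.)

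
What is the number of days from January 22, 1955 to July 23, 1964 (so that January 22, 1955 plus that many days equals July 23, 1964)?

3470

Jan 22, 1955 → Jan 22, 1956: 365 days.
Jan 22, 1956 → Jan 22, 1957: 366 days (Feb 29, 1956 is in that span).
Jan 22, 1957 → Jan 22, 1958: 365 days.
Jan 22, 1958 → Jan 22, 1959: 365 days.
Jan 22, 1959 → Jan 22, 1960: 365 days.
Jan 22, 1960 → Jan 22, 1961: 366 days (Feb 29, 1960 is in that span).
Jan 22, 1961 → Jan 22, 1962: 365 days.
Jan 22, 1962 → Jan 22, 1963: 365 days.
Jan 22, 1963 → Jan 22, 1964: 365 days.
Jan 22, 1964 → Feb 22, 1964: 31 days (January has 31).
Feb 22, 1964 → Mar 22, 1964: 29 days (February has 29).
Mar 22, 1964 → Apr 22, 1964: 31 days (March has 31).
Apr 22, 1964 → May 22, 1964: 30 days (April has 30).
May 22, 1964 → Jun 22, 1964: 31 days (May has 31).
Jun 22, 1964 → Jul 22, 1964: 30 days (June has 30).
Jul 22, 1964 → Jul 23, 1964: 1 days.
Total: 3470 days.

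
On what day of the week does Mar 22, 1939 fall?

January 1, 1939 is a Sunday.
Jan 1, 1939 → Feb 1, 1939: 31 days (January has 31).
Feb 1, 1939 → Mar 1, 1939: 28 days (February has 28).
Mar 1, 1939 → Mar 22, 1939: 21 days.
Total: 80 days.
80 mod 7 = 3, so Sunday + 3 = Wednesday.

Wednesday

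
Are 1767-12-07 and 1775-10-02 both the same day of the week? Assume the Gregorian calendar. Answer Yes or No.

From Dec 7, 1767 to Oct 2, 1775 is 2856 days.
2856 mod 7 = 0, so they are the same weekday.
(Dec 7, 1767 is a Monday; Oct 2, 1775 is a Monday.)

Yes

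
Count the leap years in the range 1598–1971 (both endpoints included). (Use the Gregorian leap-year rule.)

Multiples of 4 in [1598,1971]: 93.
Of those, multiples of 100: 4 (not leap unless ÷400).
Multiples of 400: 1.
Leap years = 93 − 4 + 1 = 90.

90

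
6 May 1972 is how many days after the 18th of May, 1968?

May 18, 1968 → May 18, 1969: 365 days.
May 18, 1969 → May 18, 1970: 365 days.
May 18, 1970 → May 18, 1971: 365 days.
May 18, 1971 → Jun 18, 1971: 31 days (May has 31).
Jun 18, 1971 → Jul 18, 1971: 30 days (June has 30).
Jul 18, 1971 → Aug 18, 1971: 31 days (July has 31).
Aug 18, 1971 → Sep 18, 1971: 31 days (August has 31).
Sep 18, 1971 → Oct 18, 1971: 30 days (September has 30).
Oct 18, 1971 → Nov 18, 1971: 31 days (October has 31).
Nov 18, 1971 → Dec 18, 1971: 30 days (November has 30).
Dec 18, 1971 → Jan 18, 1972: 31 days (December has 31).
Jan 18, 1972 → Feb 18, 1972: 31 days (January has 31).
Feb 18, 1972 → Mar 18, 1972: 29 days (February has 29).
Mar 18, 1972 → Apr 18, 1972: 31 days (March has 31).
Apr 18, 1972 → May 6, 1972: 18 days.
Total: 1449 days.

1449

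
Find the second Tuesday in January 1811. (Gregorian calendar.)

January 8, 1811

January 1, 1811 is a Tuesday.
The first Tuesday is therefore January 1 (same day).
The second Tuesday is 1 + 1×7 = January 8.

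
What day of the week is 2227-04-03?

Doomsday rule: the anchor day for the 2200s is Friday. For year 27: 27÷12 = 2 r 3, and 3÷4 = 0, so 2+3+0 = 5.
Friday + 5 ≡ Wednesday — that's 2227's doomsday.
In April the doomsday date is Apr 4.
Apr 3 is 1 day before Apr 4; 1 mod 7 = 1, so Wednesday − 1 = Tuesday.

Tuesday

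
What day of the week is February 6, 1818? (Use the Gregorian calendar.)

Doomsday rule: the anchor day for the 1800s is Friday. For year 18: 18÷12 = 1 r 6, and 6÷4 = 1, so 1+6+1 = 8.
Friday + 8 ≡ Saturday — that's 1818's doomsday.
In February the doomsday date is Feb 28 (1818 is not a leap year).
Feb 6 is 22 days before Feb 28; 22 mod 7 = 1, so Saturday − 1 = Friday.

Friday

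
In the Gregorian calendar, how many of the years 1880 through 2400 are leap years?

Multiples of 4 in [1880,2400]: 131.
Of those, multiples of 100: 6 (not leap unless ÷400).
Multiples of 400: 2.
Leap years = 131 − 6 + 2 = 127.

127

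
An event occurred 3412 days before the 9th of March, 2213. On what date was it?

November 5, 2203

−365 (one year) → Mar 9, 2212 (3047 left).
−366 (one year; includes Feb 29, 2212) → Mar 9, 2211 (2681 left).
−365 (one year) → Mar 9, 2210 (2316 left).
−365 (one year) → Mar 9, 2209 (1951 left).
−365 (one year) → Mar 9, 2208 (1586 left).
−366 (one year; includes Feb 29, 2208) → Mar 9, 2207 (1220 left).
−365 (one year) → Mar 9, 2206 (855 left).
−365 (one year) → Mar 9, 2205 (490 left).
−365 (one year) → Mar 9, 2204 (125 left).
−9 → Feb 29, 2204 (end of Feb, 29 days; 116 left).
−29 → Jan 31, 2204 (end of Jan, 31 days; 87 left).
−31 → Dec 31, 2203 (end of Dec, 31 days; 56 left).
−31 → Nov 30, 2203 (end of Nov, 30 days; 25 left).
−25 → Nov 5, 2203.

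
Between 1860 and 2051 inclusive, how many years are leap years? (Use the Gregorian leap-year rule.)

47

Multiples of 4 in [1860,2051]: 48.
Of those, multiples of 100: 2 (not leap unless ÷400).
Multiples of 400: 1.
Leap years = 48 − 2 + 1 = 47.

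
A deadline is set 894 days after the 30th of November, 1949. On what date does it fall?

+365 (one year) → Nov 30, 1950 (529 left).
+365 (one year) → Nov 30, 1951 (164 left).
Nov has 30 days: +1 → Dec 1, 1951 (163 left).
Dec has 31 days: +31 → Jan 1, 1952 (132 left).
Jan has 31 days: +31 → Feb 1, 1952 (101 left).
Feb has 29 days: +29 → Mar 1, 1952 (72 left).
Mar has 31 days: +31 → Apr 1, 1952 (41 left).
Apr has 30 days: +30 → May 1, 1952 (11 left).
+11 → May 12, 1952.

May 12, 1952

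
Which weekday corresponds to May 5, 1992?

Tuesday

January 1, 1992 is a Wednesday.
Jan 1, 1992 → Feb 1, 1992: 31 days (January has 31).
Feb 1, 1992 → Mar 1, 1992: 29 days (February has 29).
Mar 1, 1992 → Apr 1, 1992: 31 days (March has 31).
Apr 1, 1992 → May 1, 1992: 30 days (April has 30).
May 1, 1992 → May 5, 1992: 4 days.
Total: 125 days.
125 mod 7 = 6, so Wednesday + 6 = Tuesday.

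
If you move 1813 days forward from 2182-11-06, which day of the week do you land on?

Wednesday

First find the weekday of Nov 6, 2182. Doomsday rule: the anchor day for the 2100s is Sunday. For year 82: 82÷12 = 6 r 10, and 10÷4 = 2, so 6+10+2 = 18.
Sunday + 18 ≡ Thursday — that's 2182's doomsday.
In November the doomsday date is Nov 7.
Nov 6 is 1 day before Nov 7; 1 mod 7 = 1, so Thursday − 1 = Wednesday.
1813 mod 7 = 0, so 1813 days after a Wednesday is Wednesday + 0 = Wednesday.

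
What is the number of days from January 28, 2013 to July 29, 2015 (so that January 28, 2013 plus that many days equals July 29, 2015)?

912

Jan 28, 2013 → Jan 28, 2014: 365 days.
Jan 28, 2014 → Jan 28, 2015: 365 days.
Jan 28, 2015 → Feb 28, 2015: 31 days (January has 31).
Feb 28, 2015 → Mar 28, 2015: 28 days (February has 28).
Mar 28, 2015 → Apr 28, 2015: 31 days (March has 31).
Apr 28, 2015 → May 28, 2015: 30 days (April has 30).
May 28, 2015 → Jun 28, 2015: 31 days (May has 31).
Jun 28, 2015 → Jul 28, 2015: 30 days (June has 30).
Jul 28, 2015 → Jul 29, 2015: 1 days.
Total: 912 days.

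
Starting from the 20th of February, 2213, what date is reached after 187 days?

August 26, 2213

Feb has 28 days: +9 → Mar 1, 2213 (178 left).
Mar has 31 days: +31 → Apr 1, 2213 (147 left).
Apr has 30 days: +30 → May 1, 2213 (117 left).
May has 31 days: +31 → Jun 1, 2213 (86 left).
Jun has 30 days: +30 → Jul 1, 2213 (56 left).
Jul has 31 days: +31 → Aug 1, 2213 (25 left).
+25 → Aug 26, 2213.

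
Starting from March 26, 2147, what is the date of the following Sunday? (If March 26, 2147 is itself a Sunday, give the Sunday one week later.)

April 2, 2147

Mar 26, 2147 is a Sunday.
From Sunday to the next Sunday is 7 days.
Mar 26, 2147 + 7 = Apr 2, 2147.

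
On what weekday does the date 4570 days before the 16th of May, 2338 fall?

May 16, 2338 is a Monday.
4570 mod 7 = 6, so 4570 days before a Monday is Monday − 6 = Tuesday.

Tuesday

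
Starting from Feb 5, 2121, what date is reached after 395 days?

Feb has 28 days: +24 → Mar 1, 2121 (371 left).
Mar has 31 days: +31 → Apr 1, 2121 (340 left).
Apr has 30 days: +30 → May 1, 2121 (310 left).
May has 31 days: +31 → Jun 1, 2121 (279 left).
Jun has 30 days: +30 → Jul 1, 2121 (249 left).
Jul has 31 days: +31 → Aug 1, 2121 (218 left).
Aug has 31 days: +31 → Sep 1, 2121 (187 left).
Sep has 30 days: +30 → Oct 1, 2121 (157 left).
Oct has 31 days: +31 → Nov 1, 2121 (126 left).
Nov has 30 days: +30 → Dec 1, 2121 (96 left).
Dec has 31 days: +31 → Jan 1, 2122 (65 left).
Jan has 31 days: +31 → Feb 1, 2122 (34 left).
Feb has 28 days: +28 → Mar 1, 2122 (6 left).
+6 → Mar 7, 2122.

March 7, 2122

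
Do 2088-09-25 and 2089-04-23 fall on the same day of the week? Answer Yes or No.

From Sep 25, 2088 to Apr 23, 2089 is 210 days.
210 mod 7 = 0, so they are the same weekday.
(Sep 25, 2088 is a Saturday; Apr 23, 2089 is a Saturday.)

Yes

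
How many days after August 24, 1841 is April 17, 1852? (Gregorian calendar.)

Aug 24, 1841 → Aug 24, 1842: 365 days.
Aug 24, 1842 → Aug 24, 1843: 365 days.
Aug 24, 1843 → Aug 24, 1844: 366 days (Feb 29, 1844 is in that span).
Aug 24, 1844 → Aug 24, 1845: 365 days.
Aug 24, 1845 → Aug 24, 1846: 365 days.
Aug 24, 1846 → Aug 24, 1847: 365 days.
Aug 24, 1847 → Aug 24, 1848: 366 days (Feb 29, 1848 is in that span).
Aug 24, 1848 → Aug 24, 1849: 365 days.
Aug 24, 1849 → Aug 24, 1850: 365 days.
Aug 24, 1850 → Aug 24, 1851: 365 days.
Aug 24, 1851 → Sep 24, 1851: 31 days (August has 31).
Sep 24, 1851 → Oct 24, 1851: 30 days (September has 30).
Oct 24, 1851 → Nov 24, 1851: 31 days (October has 31).
Nov 24, 1851 → Dec 24, 1851: 30 days (November has 30).
Dec 24, 1851 → Jan 24, 1852: 31 days (December has 31).
Jan 24, 1852 → Feb 24, 1852: 31 days (January has 31).
Feb 24, 1852 → Mar 24, 1852: 29 days (February has 29).
Mar 24, 1852 → Apr 17, 1852: 24 days.
Total: 3889 days.

3889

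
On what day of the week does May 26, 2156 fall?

Doomsday rule: the anchor day for the 2100s is Sunday. For year 56: 56÷12 = 4 r 8, and 8÷4 = 2, so 4+8+2 = 14.
Sunday + 14 ≡ Sunday — that's 2156's doomsday.
In May the doomsday date is May 9.
May 26 is 17 days after May 9; 17 mod 7 = 3, so Sunday + 3 = Wednesday.

Wednesday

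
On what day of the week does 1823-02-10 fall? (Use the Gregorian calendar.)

Monday

Doomsday rule: the anchor day for the 1800s is Friday. For year 23: 23÷12 = 1 r 11, and 11÷4 = 2, so 1+11+2 = 14.
Friday + 14 ≡ Friday — that's 1823's doomsday.
In February the doomsday date is Feb 28 (1823 is not a leap year).
Feb 10 is 18 days before Feb 28; 18 mod 7 = 4, so Friday − 4 = Monday.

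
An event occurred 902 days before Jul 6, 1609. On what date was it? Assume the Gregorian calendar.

January 16, 1607

−365 (one year) → Jul 6, 1608 (537 left).
−366 (one year; includes Feb 29, 1608) → Jul 6, 1607 (171 left).
−6 → Jun 30, 1607 (end of Jun, 30 days; 165 left).
−30 → May 31, 1607 (end of May, 31 days; 135 left).
−31 → Apr 30, 1607 (end of Apr, 30 days; 104 left).
−30 → Mar 31, 1607 (end of Mar, 31 days; 74 left).
−31 → Feb 28, 1607 (end of Feb, 28 days; 43 left).
−28 → Jan 31, 1607 (end of Jan, 31 days; 15 left).
−15 → Jan 16, 1607.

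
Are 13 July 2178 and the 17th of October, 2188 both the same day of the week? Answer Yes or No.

No

From Jul 13, 2178 to Oct 17, 2188 is 3749 days.
3749 mod 7 = 4, so they are different weekdays.
(Jul 13, 2178 is a Monday; Oct 17, 2188 is a Friday.)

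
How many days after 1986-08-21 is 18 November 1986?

89

Aug 21, 1986 → Sep 21, 1986: 31 days (August has 31).
Sep 21, 1986 → Oct 21, 1986: 30 days (September has 30).
Oct 21, 1986 → Nov 18, 1986: 28 days.
Total: 89 days.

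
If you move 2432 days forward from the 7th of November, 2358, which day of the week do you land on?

Monday

First find the weekday of Nov 7, 2358. Doomsday rule: the anchor day for the 2300s is Wednesday. For year 58: 58÷12 = 4 r 10, and 10÷4 = 2, so 4+10+2 = 16.
Wednesday + 16 ≡ Friday — that's 2358's doomsday.
In November the doomsday date is Nov 7.
Nov 7 is the doomsday itself: Friday.
2432 mod 7 = 3, so 2432 days after a Friday is Friday + 3 = Monday.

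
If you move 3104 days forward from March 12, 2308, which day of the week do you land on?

First find the weekday of Mar 12, 2308. Doomsday rule: the anchor day for the 2300s is Wednesday. For year 08: 8÷12 = 0 r 8, and 8÷4 = 2, so 0+8+2 = 10.
Wednesday + 10 ≡ Saturday — that's 2308's doomsday.
In March the doomsday date is Mar 14.
Mar 12 is 2 days before Mar 14; 2 mod 7 = 2, so Saturday − 2 = Thursday.
3104 mod 7 = 3, so 3104 days after a Thursday is Thursday + 3 = Sunday.

Sunday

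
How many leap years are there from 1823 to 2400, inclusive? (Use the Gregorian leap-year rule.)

141

Multiples of 4 in [1823,2400]: 145.
Of those, multiples of 100: 6 (not leap unless ÷400).
Multiples of 400: 2.
Leap years = 145 − 6 + 2 = 141.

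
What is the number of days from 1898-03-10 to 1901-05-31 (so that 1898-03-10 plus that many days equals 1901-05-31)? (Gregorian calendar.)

Mar 10, 1898 → Mar 10, 1899: 365 days.
Mar 10, 1899 → Mar 10, 1900: 365 days.
Mar 10, 1900 → Mar 10, 1901: 365 days.
Mar 10, 1901 → Apr 10, 1901: 31 days (March has 31).
Apr 10, 1901 → May 10, 1901: 30 days (April has 30).
May 10, 1901 → May 31, 1901: 21 days.
Total: 1177 days.

1177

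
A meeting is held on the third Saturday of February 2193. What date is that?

February 16, 2193

February 1, 2193 is a Friday.
The first Saturday is therefore February 2 (1 days later).
The third Saturday is 2 + 2×7 = February 16.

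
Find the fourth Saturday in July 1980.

July 1, 1980 is a Tuesday.
The first Saturday is therefore July 5 (4 days later).
The fourth Saturday is 5 + 3×7 = July 26.

July 26, 1980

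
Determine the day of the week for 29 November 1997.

Saturday

Doomsday rule: the anchor day for the 1900s is Wednesday. For year 97: 97÷12 = 8 r 1, and 1÷4 = 0, so 8+1+0 = 9.
Wednesday + 9 ≡ Friday — that's 1997's doomsday.
In November the doomsday date is Nov 7.
Nov 29 is 22 days after Nov 7; 22 mod 7 = 1, so Friday + 1 = Saturday.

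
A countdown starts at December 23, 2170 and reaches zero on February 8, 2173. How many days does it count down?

Dec 23, 2170 → Dec 23, 2171: 365 days.
Dec 23, 2171 → Dec 23, 2172: 366 days (Feb 29, 2172 is in that span).
Dec 23, 2172 → Jan 23, 2173: 31 days (December has 31).
Jan 23, 2173 → Feb 8, 2173: 16 days.
Total: 778 days.

778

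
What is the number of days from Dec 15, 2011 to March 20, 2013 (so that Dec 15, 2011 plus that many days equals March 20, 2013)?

461

Dec 15, 2011 → Dec 15, 2012: 366 days (Feb 29, 2012 is in that span).
Dec 15, 2012 → Jan 15, 2013: 31 days (December has 31).
Jan 15, 2013 → Feb 15, 2013: 31 days (January has 31).
Feb 15, 2013 → Mar 15, 2013: 28 days (February has 28).
Mar 15, 2013 → Mar 20, 2013: 5 days.
Total: 461 days.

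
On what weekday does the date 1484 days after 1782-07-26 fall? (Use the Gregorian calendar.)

Friday

Jul 26, 1782 is a Friday.
1484 mod 7 = 0, so 1484 days after a Friday is Friday + 0 = Friday.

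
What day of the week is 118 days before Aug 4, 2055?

Thursday

First find the weekday of Aug 4, 2055. Doomsday rule: the anchor day for the 2000s is Tuesday. For year 55: 55÷12 = 4 r 7, and 7÷4 = 1, so 4+7+1 = 12.
Tuesday + 12 ≡ Sunday — that's 2055's doomsday.
In August the doomsday date is Aug 8.
Aug 4 is 4 days before Aug 8; 4 mod 7 = 4, so Sunday − 4 = Wednesday.
118 mod 7 = 6, so 118 days before a Wednesday is Wednesday − 6 = Thursday.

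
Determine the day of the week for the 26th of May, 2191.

Doomsday rule: the anchor day for the 2100s is Sunday. For year 91: 91÷12 = 7 r 7, and 7÷4 = 1, so 7+7+1 = 15.
Sunday + 15 ≡ Monday — that's 2191's doomsday.
In May the doomsday date is May 9.
May 26 is 17 days after May 9; 17 mod 7 = 3, so Monday + 3 = Thursday.

Thursday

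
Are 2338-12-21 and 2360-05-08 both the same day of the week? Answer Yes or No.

From Dec 21, 2338 to May 8, 2360 is 7809 days.
7809 mod 7 = 4, so they are different weekdays.
(Dec 21, 2338 is a Wednesday; May 8, 2360 is a Sunday.)

No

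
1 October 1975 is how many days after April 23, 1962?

4909

Apr 23, 1962 → Apr 23, 1963: 365 days.
Apr 23, 1963 → Apr 23, 1964: 366 days (Feb 29, 1964 is in that span).
Apr 23, 1964 → Apr 23, 1965: 365 days.
Apr 23, 1965 → Apr 23, 1966: 365 days.
Apr 23, 1966 → Apr 23, 1967: 365 days.
Apr 23, 1967 → Apr 23, 1968: 366 days (Feb 29, 1968 is in that span).
Apr 23, 1968 → Apr 23, 1969: 365 days.
Apr 23, 1969 → Apr 23, 1970: 365 days.
Apr 23, 1970 → Apr 23, 1971: 365 days.
Apr 23, 1971 → Apr 23, 1972: 366 days (Feb 29, 1972 is in that span).
Apr 23, 1972 → Apr 23, 1973: 365 days.
Apr 23, 1973 → Apr 23, 1974: 365 days.
Apr 23, 1974 → Apr 23, 1975: 365 days.
Apr 23, 1975 → May 23, 1975: 30 days (April has 30).
May 23, 1975 → Jun 23, 1975: 31 days (May has 31).
Jun 23, 1975 → Jul 23, 1975: 30 days (June has 30).
Jul 23, 1975 → Aug 23, 1975: 31 days (July has 31).
Aug 23, 1975 → Sep 23, 1975: 31 days (August has 31).
Sep 23, 1975 → Oct 1, 1975: 8 days.
Total: 4909 days.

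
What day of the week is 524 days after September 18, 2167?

Thursday

Sep 18, 2167 is a Friday.
524 mod 7 = 6, so 524 days after a Friday is Friday + 6 = Thursday.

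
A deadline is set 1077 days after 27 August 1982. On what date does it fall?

August 8, 1985

+365 (one year) → Aug 27, 1983 (712 left).
+366 (one year; includes Feb 29, 1984) → Aug 27, 1984 (346 left).
Aug has 31 days: +5 → Sep 1, 1984 (341 left).
Sep has 30 days: +30 → Oct 1, 1984 (311 left).
Oct has 31 days: +31 → Nov 1, 1984 (280 left).
Nov has 30 days: +30 → Dec 1, 1984 (250 left).
Dec has 31 days: +31 → Jan 1, 1985 (219 left).
Jan has 31 days: +31 → Feb 1, 1985 (188 left).
Feb has 28 days: +28 → Mar 1, 1985 (160 left).
Mar has 31 days: +31 → Apr 1, 1985 (129 left).
Apr has 30 days: +30 → May 1, 1985 (99 left).
May has 31 days: +31 → Jun 1, 1985 (68 left).
Jun has 30 days: +30 → Jul 1, 1985 (38 left).
Jul has 31 days: +31 → Aug 1, 1985 (7 left).
+7 → Aug 8, 1985.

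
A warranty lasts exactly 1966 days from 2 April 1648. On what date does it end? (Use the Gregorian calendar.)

+365 (one year) → Apr 2, 1649 (1601 left).
+365 (one year) → Apr 2, 1650 (1236 left).
+365 (one year) → Apr 2, 1651 (871 left).
+366 (one year; includes Feb 29, 1652) → Apr 2, 1652 (505 left).
+365 (one year) → Apr 2, 1653 (140 left).
Apr has 30 days: +29 → May 1, 1653 (111 left).
May has 31 days: +31 → Jun 1, 1653 (80 left).
Jun has 30 days: +30 → Jul 1, 1653 (50 left).
Jul has 31 days: +31 → Aug 1, 1653 (19 left).
+19 → Aug 20, 1653.

August 20, 1653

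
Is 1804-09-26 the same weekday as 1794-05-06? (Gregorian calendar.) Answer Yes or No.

No

From May 6, 1794 to Sep 26, 1804 is 3795 days.
3795 mod 7 = 1, so they are different weekdays.
(May 6, 1794 is a Tuesday; Sep 26, 1804 is a Wednesday.)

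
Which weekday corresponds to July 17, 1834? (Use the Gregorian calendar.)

Thursday

Doomsday rule: the anchor day for the 1800s is Friday. For year 34: 34÷12 = 2 r 10, and 10÷4 = 2, so 2+10+2 = 14.
Friday + 14 ≡ Friday — that's 1834's doomsday.
In July the doomsday date is Jul 11.
Jul 17 is 6 days after Jul 11; 6 mod 7 = 6, so Friday + 6 = Thursday.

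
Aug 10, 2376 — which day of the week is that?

Doomsday rule: the anchor day for the 2300s is Wednesday. For year 76: 76÷12 = 6 r 4, and 4÷4 = 1, so 6+4+1 = 11.
Wednesday + 11 ≡ Sunday — that's 2376's doomsday.
In August the doomsday date is Aug 8.
Aug 10 is 2 days after Aug 8; 2 mod 7 = 2, so Sunday + 2 = Tuesday.

Tuesday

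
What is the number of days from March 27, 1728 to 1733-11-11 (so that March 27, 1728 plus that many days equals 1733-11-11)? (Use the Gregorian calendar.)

Mar 27, 1728 → Mar 27, 1729: 365 days.
Mar 27, 1729 → Mar 27, 1730: 365 days.
Mar 27, 1730 → Mar 27, 1731: 365 days.
Mar 27, 1731 → Mar 27, 1732: 366 days (Feb 29, 1732 is in that span).
Mar 27, 1732 → Mar 27, 1733: 365 days.
Mar 27, 1733 → Apr 27, 1733: 31 days (March has 31).
Apr 27, 1733 → May 27, 1733: 30 days (April has 30).
May 27, 1733 → Jun 27, 1733: 31 days (May has 31).
Jun 27, 1733 → Jul 27, 1733: 30 days (June has 30).
Jul 27, 1733 → Aug 27, 1733: 31 days (July has 31).
Aug 27, 1733 → Sep 27, 1733: 31 days (August has 31).
Sep 27, 1733 → Oct 27, 1733: 30 days (September has 30).
Oct 27, 1733 → Nov 11, 1733: 15 days.
Total: 2055 days.

2055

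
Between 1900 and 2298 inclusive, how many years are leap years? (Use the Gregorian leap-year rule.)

Multiples of 4 in [1900,2298]: 100.
Of those, multiples of 100: 4 (not leap unless ÷400).
Multiples of 400: 1.
Leap years = 100 − 4 + 1 = 97.

97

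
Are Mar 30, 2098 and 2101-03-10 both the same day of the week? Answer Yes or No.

From Mar 30, 2098 to Mar 10, 2101 is 1075 days.
1075 mod 7 = 4, so they are different weekdays.
(Mar 30, 2098 is a Sunday; Mar 10, 2101 is a Thursday.)

No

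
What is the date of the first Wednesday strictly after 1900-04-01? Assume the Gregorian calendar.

Apr 1, 1900 is a Sunday.
From Sunday to the next Wednesday is 3 days.
Apr 1, 1900 + 3 = Apr 4, 1900.

April 4, 1900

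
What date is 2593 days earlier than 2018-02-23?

January 18, 2011

−365 (one year) → Feb 23, 2017 (2228 left).
−366 (one year; includes Feb 29, 2016) → Feb 23, 2016 (1862 left).
−365 (one year) → Feb 23, 2015 (1497 left).
−365 (one year) → Feb 23, 2014 (1132 left).
−365 (one year) → Feb 23, 2013 (767 left).
−366 (one year; includes Feb 29, 2012) → Feb 23, 2012 (401 left).
−365 (one year) → Feb 23, 2011 (36 left).
−23 → Jan 31, 2011 (end of Jan, 31 days; 13 left).
−13 → Jan 18, 2011.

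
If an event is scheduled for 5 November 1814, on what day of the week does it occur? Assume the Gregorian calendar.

January 1, 1814 is a Saturday.
Jan 1, 1814 → Feb 1, 1814: 31 days (January has 31).
Feb 1, 1814 → Mar 1, 1814: 28 days (February has 28).
Mar 1, 1814 → Apr 1, 1814: 31 days (March has 31).
Apr 1, 1814 → May 1, 1814: 30 days (April has 30).
May 1, 1814 → Jun 1, 1814: 31 days (May has 31).
Jun 1, 1814 → Jul 1, 1814: 30 days (June has 30).
Jul 1, 1814 → Aug 1, 1814: 31 days (July has 31).
Aug 1, 1814 → Sep 1, 1814: 31 days (August has 31).
Sep 1, 1814 → Oct 1, 1814: 30 days (September has 30).
Oct 1, 1814 → Nov 1, 1814: 31 days (October has 31).
Nov 1, 1814 → Nov 5, 1814: 4 days.
Total: 308 days.
308 mod 7 = 0, so Saturday + 0 = Saturday.

Saturday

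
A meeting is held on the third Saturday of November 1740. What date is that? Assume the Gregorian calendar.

November 19, 1740

November 1, 1740 is a Tuesday.
The first Saturday is therefore November 5 (4 days later).
The third Saturday is 5 + 2×7 = November 19.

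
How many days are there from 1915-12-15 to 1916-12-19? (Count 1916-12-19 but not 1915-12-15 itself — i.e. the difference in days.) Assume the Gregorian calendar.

370

Dec 15, 1915 → Jan 15, 1916: 31 days (December has 31).
Jan 15, 1916 → Feb 15, 1916: 31 days (January has 31).
Feb 15, 1916 → Mar 15, 1916: 29 days (February has 29).
Mar 15, 1916 → Apr 15, 1916: 31 days (March has 31).
Apr 15, 1916 → May 15, 1916: 30 days (April has 30).
May 15, 1916 → Jun 15, 1916: 31 days (May has 31).
Jun 15, 1916 → Jul 15, 1916: 30 days (June has 30).
Jul 15, 1916 → Aug 15, 1916: 31 days (July has 31).
Aug 15, 1916 → Sep 15, 1916: 31 days (August has 31).
Sep 15, 1916 → Oct 15, 1916: 30 days (September has 30).
Oct 15, 1916 → Nov 15, 1916: 31 days (October has 31).
Nov 15, 1916 → Dec 15, 1916: 30 days (November has 30).
Dec 15, 1916 → Dec 19, 1916: 4 days.
Total: 370 days.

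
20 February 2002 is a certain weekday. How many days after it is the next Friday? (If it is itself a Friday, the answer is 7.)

Feb 20, 2002 is a Wednesday.
From Wednesday to the next Friday is 2 days.

2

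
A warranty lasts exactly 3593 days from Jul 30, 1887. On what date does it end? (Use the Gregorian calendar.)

May 31, 1897

+366 (one year; includes Feb 29, 1888) → Jul 30, 1888 (3227 left).
+365 (one year) → Jul 30, 1889 (2862 left).
+365 (one year) → Jul 30, 1890 (2497 left).
+365 (one year) → Jul 30, 1891 (2132 left).
+366 (one year; includes Feb 29, 1892) → Jul 30, 1892 (1766 left).
+365 (one year) → Jul 30, 1893 (1401 left).
+365 (one year) → Jul 30, 1894 (1036 left).
+365 (one year) → Jul 30, 1895 (671 left).
+366 (one year; includes Feb 29, 1896) → Jul 30, 1896 (305 left).
Jul has 31 days: +2 → Aug 1, 1896 (303 left).
Aug has 31 days: +31 → Sep 1, 1896 (272 left).
Sep has 30 days: +30 → Oct 1, 1896 (242 left).
Oct has 31 days: +31 → Nov 1, 1896 (211 left).
Nov has 30 days: +30 → Dec 1, 1896 (181 left).
Dec has 31 days: +31 → Jan 1, 1897 (150 left).
Jan has 31 days: +31 → Feb 1, 1897 (119 left).
Feb has 28 days: +28 → Mar 1, 1897 (91 left).
Mar has 31 days: +31 → Apr 1, 1897 (60 left).
Apr has 30 days: +30 → May 1, 1897 (30 left).
+30 → May 31, 1897.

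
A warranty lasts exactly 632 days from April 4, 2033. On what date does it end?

December 27, 2034

+365 (one year) → Apr 4, 2034 (267 left).
Apr has 30 days: +27 → May 1, 2034 (240 left).
May has 31 days: +31 → Jun 1, 2034 (209 left).
Jun has 30 days: +30 → Jul 1, 2034 (179 left).
Jul has 31 days: +31 → Aug 1, 2034 (148 left).
Aug has 31 days: +31 → Sep 1, 2034 (117 left).
Sep has 30 days: +30 → Oct 1, 2034 (87 left).
Oct has 31 days: +31 → Nov 1, 2034 (56 left).
Nov has 30 days: +30 → Dec 1, 2034 (26 left).
+26 → Dec 27, 2034.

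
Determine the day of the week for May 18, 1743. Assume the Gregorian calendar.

Doomsday rule: the anchor day for the 1700s is Sunday. For year 43: 43÷12 = 3 r 7, and 7÷4 = 1, so 3+7+1 = 11.
Sunday + 11 ≡ Thursday — that's 1743's doomsday.
In May the doomsday date is May 9.
May 18 is 9 days after May 9; 9 mod 7 = 2, so Thursday + 2 = Saturday.

Saturday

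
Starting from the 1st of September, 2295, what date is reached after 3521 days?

April 23, 2305

+366 (one year; includes Feb 29, 2296) → Sep 1, 2296 (3155 left).
+365 (one year) → Sep 1, 2297 (2790 left).
+365 (one year) → Sep 1, 2298 (2425 left).
+365 (one year) → Sep 1, 2299 (2060 left).
+365 (one year) → Sep 1, 2300 (1695 left).
+365 (one year) → Sep 1, 2301 (1330 left).
+365 (one year) → Sep 1, 2302 (965 left).
+365 (one year) → Sep 1, 2303 (600 left).
+366 (one year; includes Feb 29, 2304) → Sep 1, 2304 (234 left).
Sep has 30 days: +30 → Oct 1, 2304 (204 left).
Oct has 31 days: +31 → Nov 1, 2304 (173 left).
Nov has 30 days: +30 → Dec 1, 2304 (143 left).
Dec has 31 days: +31 → Jan 1, 2305 (112 left).
Jan has 31 days: +31 → Feb 1, 2305 (81 left).
Feb has 28 days: +28 → Mar 1, 2305 (53 left).
Mar has 31 days: +31 → Apr 1, 2305 (22 left).
+22 → Apr 23, 2305.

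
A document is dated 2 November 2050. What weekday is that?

Wednesday

January 1, 2050 is a Saturday.
Jan 1, 2050 → Feb 1, 2050: 31 days (January has 31).
Feb 1, 2050 → Mar 1, 2050: 28 days (February has 28).
Mar 1, 2050 → Apr 1, 2050: 31 days (March has 31).
Apr 1, 2050 → May 1, 2050: 30 days (April has 30).
May 1, 2050 → Jun 1, 2050: 31 days (May has 31).
Jun 1, 2050 → Jul 1, 2050: 30 days (June has 30).
Jul 1, 2050 → Aug 1, 2050: 31 days (July has 31).
Aug 1, 2050 → Sep 1, 2050: 31 days (August has 31).
Sep 1, 2050 → Oct 1, 2050: 30 days (September has 30).
Oct 1, 2050 → Nov 1, 2050: 31 days (October has 31).
Nov 1, 2050 → Nov 2, 2050: 1 days.
Total: 305 days.
305 mod 7 = 4, so Saturday + 4 = Wednesday.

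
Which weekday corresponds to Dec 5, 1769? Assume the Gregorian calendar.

Doomsday rule: the anchor day for the 1700s is Sunday. For year 69: 69÷12 = 5 r 9, and 9÷4 = 2, so 5+9+2 = 16.
Sunday + 16 ≡ Tuesday — that's 1769's doomsday.
In December the doomsday date is Dec 12.
Dec 5 is 7 days before Dec 12; 7 mod 7 = 0, so Tuesday − 0 = Tuesday.

Tuesday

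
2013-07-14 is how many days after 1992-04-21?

7754

Apr 21, 1992 → Apr 21, 1993: 365 days.
Apr 21, 1993 → Apr 21, 1994: 365 days.
Apr 21, 1994 → Apr 21, 1995: 365 days.
Apr 21, 1995 → Apr 21, 1996: 366 days (Feb 29, 1996 is in that span).
Apr 21, 1996 → Apr 21, 1997: 365 days.
Apr 21, 1997 → Apr 21, 1998: 365 days.
Apr 21, 1998 → Apr 21, 1999: 365 days.
Apr 21, 1999 → Apr 21, 2000: 366 days (Feb 29, 2000 is in that span).
Apr 21, 2000 → Apr 21, 2001: 365 days.
Apr 21, 2001 → Apr 21, 2002: 365 days.
Apr 21, 2002 → Apr 21, 2003: 365 days.
Apr 21, 2003 → Apr 21, 2004: 366 days (Feb 29, 2004 is in that span).
Apr 21, 2004 → Apr 21, 2005: 365 days.
Apr 21, 2005 → Apr 21, 2006: 365 days.
Apr 21, 2006 → Apr 21, 2007: 365 days.
Apr 21, 2007 → Apr 21, 2008: 366 days (Feb 29, 2008 is in that span).
Apr 21, 2008 → Apr 21, 2009: 365 days.
Apr 21, 2009 → Apr 21, 2010: 365 days.
Apr 21, 2010 → Apr 21, 2011: 365 days.
Apr 21, 2011 → Apr 21, 2012: 366 days (Feb 29, 2012 is in that span).
Apr 21, 2012 → Apr 21, 2013: 365 days.
Apr 21, 2013 → May 21, 2013: 30 days (April has 30).
May 21, 2013 → Jun 21, 2013: 31 days (May has 31).
Jun 21, 2013 → Jul 14, 2013: 23 days.
Total: 7754 days.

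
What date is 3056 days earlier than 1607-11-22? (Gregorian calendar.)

July 11, 1599

−365 (one year) → Nov 22, 1606 (2691 left).
−365 (one year) → Nov 22, 1605 (2326 left).
−365 (one year) → Nov 22, 1604 (1961 left).
−366 (one year; includes Feb 29, 1604) → Nov 22, 1603 (1595 left).
−365 (one year) → Nov 22, 1602 (1230 left).
−365 (one year) → Nov 22, 1601 (865 left).
−365 (one year) → Nov 22, 1600 (500 left).
−366 (one year; includes Feb 29, 1600) → Nov 22, 1599 (134 left).
−22 → Oct 31, 1599 (end of Oct, 31 days; 112 left).
−31 → Sep 30, 1599 (end of Sep, 30 days; 81 left).
−30 → Aug 31, 1599 (end of Aug, 31 days; 51 left).
−31 → Jul 31, 1599 (end of Jul, 31 days; 20 left).
−20 → Jul 11, 1599.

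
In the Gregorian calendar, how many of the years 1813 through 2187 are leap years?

91

Multiples of 4 in [1813,2187]: 93.
Of those, multiples of 100: 3 (not leap unless ÷400).
Multiples of 400: 1.
Leap years = 93 − 3 + 1 = 91.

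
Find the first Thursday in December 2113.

December 7, 2113

December 1, 2113 is a Friday.
The first Thursday is therefore December 7 (6 days later).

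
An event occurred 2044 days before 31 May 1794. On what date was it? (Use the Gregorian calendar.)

October 25, 1788

−365 (one year) → May 31, 1793 (1679 left).
−365 (one year) → May 31, 1792 (1314 left).
−366 (one year; includes Feb 29, 1792) → May 31, 1791 (948 left).
−365 (one year) → May 31, 1790 (583 left).
−365 (one year) → May 31, 1789 (218 left).
−31 → Apr 30, 1789 (end of Apr, 30 days; 187 left).
−30 → Mar 31, 1789 (end of Mar, 31 days; 157 left).
−31 → Feb 28, 1789 (end of Feb, 28 days; 126 left).
−28 → Jan 31, 1789 (end of Jan, 31 days; 98 left).
−31 → Dec 31, 1788 (end of Dec, 31 days; 67 left).
−31 → Nov 30, 1788 (end of Nov, 30 days; 36 left).
−30 → Oct 31, 1788 (end of Oct, 31 days; 6 left).
−6 → Oct 25, 1788.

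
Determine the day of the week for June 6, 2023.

Tuesday

Doomsday rule: the anchor day for the 2000s is Tuesday. For year 23: 23÷12 = 1 r 11, and 11÷4 = 2, so 1+11+2 = 14.
Tuesday + 14 ≡ Tuesday — that's 2023's doomsday.
In June the doomsday date is Jun 6.
Jun 6 is the doomsday itself: Tuesday.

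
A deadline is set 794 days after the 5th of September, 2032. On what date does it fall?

November 8, 2034

+365 (one year) → Sep 5, 2033 (429 left).
+365 (one year) → Sep 5, 2034 (64 left).
Sep has 30 days: +26 → Oct 1, 2034 (38 left).
Oct has 31 days: +31 → Nov 1, 2034 (7 left).
+7 → Nov 8, 2034.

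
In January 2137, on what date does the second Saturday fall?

January 12, 2137

January 1, 2137 is a Tuesday.
The first Saturday is therefore January 5 (4 days later).
The second Saturday is 5 + 1×7 = January 12.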